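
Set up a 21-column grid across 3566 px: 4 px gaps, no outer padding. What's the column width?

3566 − 20·4 = 3486; ÷21 gives c = 166 px.

166 px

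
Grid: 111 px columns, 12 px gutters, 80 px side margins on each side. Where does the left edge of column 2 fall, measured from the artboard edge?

203 px

Each column+gutter stride is 123 px; 1 of them past the 80 px margin is 80 + 123 = 203 px.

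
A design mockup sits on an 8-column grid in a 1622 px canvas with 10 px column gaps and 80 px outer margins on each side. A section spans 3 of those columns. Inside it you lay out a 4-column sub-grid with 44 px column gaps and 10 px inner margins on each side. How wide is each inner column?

Take off 160 px of margins, leaving 1462 px.
Subtracting 7 column gaps of 10 leaves 1392 for 8 columns, so c = 174 px.
3-column span = 3·174 + 2·10 = 542 px.
Inner content = 542 − 2·10 = 522 px.
4d + 3·44 = 522 → 4d = 390 → d = 97.5 px.

97.5 px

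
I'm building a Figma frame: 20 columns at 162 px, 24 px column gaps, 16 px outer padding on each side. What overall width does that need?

Total width: 2·16 + 20·162 + 19·24 = 3728 px.

3728 px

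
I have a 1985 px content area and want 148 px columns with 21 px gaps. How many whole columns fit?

k columns need k·148 + (k−1)·21 = k·169 − 21.
k·169 − 21 ≤ 1985 → k ≤ 2006 / 169 ≈ 11.87, so k = 11.

11 columns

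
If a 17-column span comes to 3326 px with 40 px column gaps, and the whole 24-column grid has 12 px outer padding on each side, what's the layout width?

Subtracting 16 column gaps of 40 leaves 2686 for 17 columns, so c = 158 px.
Adding margins, columns and gutters: 24 + 3792 + 920 = 4736 px.

4736 px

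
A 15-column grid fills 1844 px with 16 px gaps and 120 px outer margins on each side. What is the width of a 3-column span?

Take off 240 px of margins, leaving 1604 px.
15c + 14·16 = 1604 → 15c = 1380 → c = 92 px.
3 columns plus 2 gaps: 276 + 32 = 308 px.

308 px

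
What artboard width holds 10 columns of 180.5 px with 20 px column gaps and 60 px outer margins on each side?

Total width: 2·60 + 10·180.5 + 9·20 = 2105 px.

2105 px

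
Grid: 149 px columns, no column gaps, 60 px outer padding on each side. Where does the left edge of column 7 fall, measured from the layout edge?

Column 7 starts at margin + 6·(column + gutter) = 60 + 6·149 = 954 px.

954 px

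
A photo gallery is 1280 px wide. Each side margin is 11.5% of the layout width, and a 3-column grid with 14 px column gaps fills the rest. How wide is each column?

319.2 px

Margins: 11.5% × 1280 = 147.2 px each, so content = 1280 − 294.4 = 985.6 px.
3c + 2·14 = 985.6 → 3c = 957.6 → c = 319.2 px.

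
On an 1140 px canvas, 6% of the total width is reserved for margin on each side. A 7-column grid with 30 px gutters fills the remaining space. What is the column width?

Each margin = 6% of 1140 = 68.4 px; content = 1140 − 2·68.4 = 1003.2 px.
7 columns + 6 gutters: 7c + 6·30 = 1003.2.
7c = 1003.2 − 180 = 823.2, so c = 117.6 px.

117.6 px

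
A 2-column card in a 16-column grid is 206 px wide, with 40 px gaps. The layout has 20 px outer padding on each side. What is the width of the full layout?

1968 px

206 − 1·40 = 166; ÷2 gives c = 83 px.
Adding margins, columns and gutters: 40 + 1328 + 600 = 1968 px.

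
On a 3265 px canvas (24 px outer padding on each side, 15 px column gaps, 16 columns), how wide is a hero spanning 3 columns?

591 px

Content width = 3265 − 2·24 = 3217 px.
16 columns + 15 column gaps: 16c + 15·15 = 3217.
16c = 3217 − 225 = 2992, so c = 187 px.
3 columns plus 2 column gaps: 561 + 30 = 591 px.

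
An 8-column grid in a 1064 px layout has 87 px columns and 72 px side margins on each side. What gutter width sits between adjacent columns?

32 px

Subtract both margins: 1064 − 2·72 = 920 px.
8 columns take 8·87 = 696 px; remaining 224 splits into 7 gutters.
g = 224 / 7 = 32 px.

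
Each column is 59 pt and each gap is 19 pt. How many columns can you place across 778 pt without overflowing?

10 columns: 10·59 + 9·19 = 761 pt ≤ 778.
11 columns: 839 pt > 778. So 10.

10 columns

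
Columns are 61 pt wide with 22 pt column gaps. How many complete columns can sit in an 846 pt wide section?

10 columns

10 columns: 10·61 + 9·22 = 808 pt ≤ 846.
11 columns: 891 pt > 846. So 10.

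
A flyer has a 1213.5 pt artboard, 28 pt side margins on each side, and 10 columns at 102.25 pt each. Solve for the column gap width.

15 pt

Content width = 1213.5 − 2·28 = 1157.5 pt.
10 columns take 10·102.25 = 1022.5 pt; remaining 135 splits into 9 column gaps.
g = 135 / 9 = 15 pt.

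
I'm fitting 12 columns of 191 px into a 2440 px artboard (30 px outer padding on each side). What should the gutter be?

8 px

Inside the margins: 2440 − 60 = 2380 px.
12·191 + 11g = 2380 → 11g = 88 → g = 8 px.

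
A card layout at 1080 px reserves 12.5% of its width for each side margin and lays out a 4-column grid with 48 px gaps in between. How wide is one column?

Margins: 12.5% × 1080 = 135 px each, so content = 1080 − 270 = 810 px.
810 − 3·48 = 666; ÷4 gives c = 166.5 px.

166.5 px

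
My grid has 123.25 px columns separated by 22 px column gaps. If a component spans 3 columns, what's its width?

413.75 px

3 columns plus 2 column gaps: 369.75 + 44 = 413.75 px.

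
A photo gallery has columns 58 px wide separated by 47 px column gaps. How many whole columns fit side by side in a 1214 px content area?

12 columns

12 columns: 12·58 + 11·47 = 1213 px ≤ 1214.
13 columns: 1318 px > 1214. So 12.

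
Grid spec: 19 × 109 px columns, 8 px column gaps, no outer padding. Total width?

2215 px

Summing: 2071 + 144 = 2215 px.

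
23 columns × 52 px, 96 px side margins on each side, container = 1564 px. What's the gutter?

8 px

Content width = 1564 − 2·96 = 1372 px.
23 columns take 23·52 = 1196 px; remaining 176 splits into 22 gutters.
g = 176 / 22 = 8 px.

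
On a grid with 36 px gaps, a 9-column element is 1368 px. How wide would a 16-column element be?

2460 px

9c + 8·36 = 1368 → 9c = 1080 → c = 120 px.
16 columns plus 15 gaps: 1920 + 540 = 2460 px.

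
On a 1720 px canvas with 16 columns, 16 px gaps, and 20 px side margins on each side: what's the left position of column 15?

Take off 40 px of margins, leaving 1680 px.
Subtracting 15 gaps of 16 leaves 1440 for 16 columns, so c = 90 px.
Each column+gutter stride is 106 px; 14 of them past the 20 px margin is 20 + 1484 = 1504 px.

1504 px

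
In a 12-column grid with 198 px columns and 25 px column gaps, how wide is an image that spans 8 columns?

8 columns plus 7 column gaps: 1584 + 175 = 1759 px.

1759 px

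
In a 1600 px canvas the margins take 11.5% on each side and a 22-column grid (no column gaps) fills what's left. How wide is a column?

1600 × (1 − 2·11.5%) = 1600 × 77% = 1232 px for the columns.
22c = 1232 → c = 56 px.

56 px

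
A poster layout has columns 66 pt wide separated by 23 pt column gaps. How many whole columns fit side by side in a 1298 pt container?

14 columns

k columns need k·66 + (k−1)·23 = k·89 − 23.
k·89 − 23 ≤ 1298 → k ≤ 1321 / 89 ≈ 14.84, so k = 14.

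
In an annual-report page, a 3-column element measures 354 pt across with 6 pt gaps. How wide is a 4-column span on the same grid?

474 pt

3 columns + 2 gaps: 3c + 2·6 = 354.
3c = 354 − 12 = 342, so c = 114 pt.
Span of 4: 4·114 + 3·6 = 456 + 18 = 474 pt.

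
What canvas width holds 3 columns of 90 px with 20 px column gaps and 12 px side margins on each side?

Canvas = 2·12 + 3·90 + 2·20 = 24 + 270 + 40 = 334 px.

334 px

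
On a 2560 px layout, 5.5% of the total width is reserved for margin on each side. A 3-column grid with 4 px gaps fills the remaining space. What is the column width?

Margins: 5.5% × 2560 = 140.8 px each, so content = 2560 − 281.6 = 2278.4 px.
Subtracting 2 gaps of 4 leaves 2270.4 for 3 columns, so c = 756.8 px.

756.8 px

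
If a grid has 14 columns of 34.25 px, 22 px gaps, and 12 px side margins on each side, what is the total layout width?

Total width: 2·12 + 14·34.25 + 13·22 = 789.5 px.

789.5 px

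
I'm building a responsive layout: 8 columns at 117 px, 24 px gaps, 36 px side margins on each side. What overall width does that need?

1176 px

Artboard = 2·36 + 8·117 + 7·24 = 72 + 936 + 168 = 1176 px.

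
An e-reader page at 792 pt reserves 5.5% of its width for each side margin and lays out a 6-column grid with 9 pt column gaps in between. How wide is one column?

109.98 pt

Each margin = 5.5% of 792 = 43.56 pt; content = 792 − 2·43.56 = 704.88 pt.
704.88 − 5·9 = 659.88; ÷6 gives c = 109.98 pt.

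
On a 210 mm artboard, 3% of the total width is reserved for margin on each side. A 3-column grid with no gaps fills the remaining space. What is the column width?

65.8 mm

Each margin = 3% of 210 = 6.3 mm; content = 210 − 2·6.3 = 197.4 mm.
With no gaps, each column is 197.4/3 = 65.8 mm.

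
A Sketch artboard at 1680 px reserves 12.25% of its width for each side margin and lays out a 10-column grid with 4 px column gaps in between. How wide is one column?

Margins: 12.25% × 1680 = 205.8 px each, so content = 1680 − 411.6 = 1268.4 px.
1268.4 − 9·4 = 1232.4; ÷10 gives c = 123.24 px.

123.24 px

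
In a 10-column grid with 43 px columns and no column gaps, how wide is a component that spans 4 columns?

4-column span = 4·43 = 172 px.

172 px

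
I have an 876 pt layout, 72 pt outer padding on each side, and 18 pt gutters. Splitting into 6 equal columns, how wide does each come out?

107 pt

Inside the margins: 876 − 144 = 732 pt.
6 columns + 5 gutters: 6c + 5·18 = 732.
6c = 732 − 90 = 642, so c = 107 pt.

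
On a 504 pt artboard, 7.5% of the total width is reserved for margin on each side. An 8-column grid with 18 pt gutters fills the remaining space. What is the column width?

37.8 pt

Margins: 7.5% × 504 = 37.8 pt each, so content = 504 − 75.6 = 428.4 pt.
8 columns + 7 gutters: 8c + 7·18 = 428.4.
8c = 428.4 − 126 = 302.4, so c = 37.8 pt.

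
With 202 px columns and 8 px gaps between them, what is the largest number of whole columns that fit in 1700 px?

8 columns

Each extra column adds 202 + 8 = 210 px.
(1700 + 8) / 210 = 8.13, so 8 columns fit.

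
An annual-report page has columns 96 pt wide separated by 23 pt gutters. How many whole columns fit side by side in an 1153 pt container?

Each extra column adds 96 + 23 = 119 pt.
(1153 + 23) / 119 = 9.88, so 9 columns fit.

9 columns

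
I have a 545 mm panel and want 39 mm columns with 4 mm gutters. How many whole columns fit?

12 columns: 12·39 + 11·4 = 512 mm ≤ 545.
13 columns: 555 mm > 545. So 12.

12 columns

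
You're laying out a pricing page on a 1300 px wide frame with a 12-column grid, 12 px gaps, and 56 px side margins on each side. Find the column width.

Inside the margins: 1300 − 112 = 1188 px.
12c + 11·12 = 1188 → 12c = 1056 → c = 88 px.

88 px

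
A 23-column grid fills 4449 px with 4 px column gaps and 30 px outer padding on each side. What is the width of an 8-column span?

1524 px

Subtract both margins: 4449 − 2·30 = 4389 px.
23c + 22·4 = 4389 → 23c = 4301 → c = 187 px.
8-column span = 8·187 + 7·4 = 1524 px.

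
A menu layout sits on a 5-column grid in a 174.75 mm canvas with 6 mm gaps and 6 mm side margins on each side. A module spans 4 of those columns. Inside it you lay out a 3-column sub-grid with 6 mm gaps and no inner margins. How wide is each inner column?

Inside the margins: 174.75 − 12 = 162.75 mm.
5 columns + 4 gaps: 5c + 4·6 = 162.75.
5c = 162.75 − 24 = 138.75, so c = 27.75 mm.
4 columns plus 3 gaps: 111 + 18 = 129 mm.
3 columns + 2 gaps: 3d + 2·6 = 129.
3d = 129 − 12 = 117, so d = 39 mm.

39 mm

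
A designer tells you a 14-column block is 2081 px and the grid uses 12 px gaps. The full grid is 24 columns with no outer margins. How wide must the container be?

3576 px

2081 − 13·12 = 1925; ÷14 gives c = 137.5 px.
Container = 24·137.5 + 23·12 = 3300 + 276 = 3576 px.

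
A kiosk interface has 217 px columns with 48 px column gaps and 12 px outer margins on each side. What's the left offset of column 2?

Before column 2: the margin + 1 column + 1 column gap.
Offset = 12 + 1·(217 + 48) = 12 + 265 = 277 px.

277 px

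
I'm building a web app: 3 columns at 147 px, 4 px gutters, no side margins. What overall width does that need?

449 px

Total width: 3·147 + 2·4 = 449 px.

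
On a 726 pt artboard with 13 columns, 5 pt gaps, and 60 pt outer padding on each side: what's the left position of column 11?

530 pt

Take off 120 pt of margins, leaving 606 pt.
Subtracting 12 gaps of 5 leaves 546 for 13 columns, so c = 42 pt.
Each column+gutter stride is 47 pt; 10 of them past the 60 pt margin is 60 + 470 = 530 pt.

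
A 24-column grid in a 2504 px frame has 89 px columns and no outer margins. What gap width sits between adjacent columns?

Columns use 2136 px, leaving 368 px across 23 gaps = 16 px each.

16 px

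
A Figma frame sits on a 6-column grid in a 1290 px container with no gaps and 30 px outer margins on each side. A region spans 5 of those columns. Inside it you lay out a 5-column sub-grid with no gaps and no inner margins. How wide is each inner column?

Outer content = 1290 − 2·30 = 1230 px.
1230 / 6 = 205 px per column.
5-column span = 5·205 = 1025 px.
5d = 1025 → d = 205 px.

205 px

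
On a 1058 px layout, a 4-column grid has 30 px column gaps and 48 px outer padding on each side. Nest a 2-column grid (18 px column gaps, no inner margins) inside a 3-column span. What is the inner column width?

348 px

Inside the margins: 1058 − 96 = 962 px.
4c + 3·30 = 962 → 4c = 872 → c = 218 px.
Span of 3: 3·218 + 2·30 = 654 + 60 = 714 px.
2d + 1·18 = 714 → 2d = 696 → d = 348 px.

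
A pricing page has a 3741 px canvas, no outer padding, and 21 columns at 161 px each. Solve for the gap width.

18 px

21·161 + 20g = 3741 → 20g = 360 → g = 18 px.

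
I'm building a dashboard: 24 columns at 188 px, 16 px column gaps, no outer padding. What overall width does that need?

Total width: 24·188 + 23·16 = 4880 px.

4880 px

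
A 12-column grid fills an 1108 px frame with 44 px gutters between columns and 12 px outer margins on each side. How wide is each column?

Inside the margins: 1108 − 24 = 1084 px.
12c + 11·44 = 1084 → 12c = 600 → c = 50 px.

50 px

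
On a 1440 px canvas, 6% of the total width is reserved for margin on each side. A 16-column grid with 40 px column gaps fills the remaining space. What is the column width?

41.7 px

1440 × (1 − 2·6%) = 1440 × 88% = 1267.2 px for the columns.
16c + 15·40 = 1267.2 → 16c = 667.2 → c = 41.7 px.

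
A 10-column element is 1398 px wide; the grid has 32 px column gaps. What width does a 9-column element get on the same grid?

1255 px

1398 − 9·32 = 1110; ÷10 gives c = 111 px.
9-column span = 9·111 + 8·32 = 1255 px.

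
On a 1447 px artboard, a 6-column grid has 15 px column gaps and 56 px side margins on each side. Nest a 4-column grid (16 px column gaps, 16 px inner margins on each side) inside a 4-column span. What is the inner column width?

201.25 px

Inside the margins: 1447 − 112 = 1335 px.
1335 − 5·15 = 1260; ÷6 gives c = 210 px.
4-column span = 4·210 + 3·15 = 885 px.
Inner content = 885 − 2·16 = 853 px.
Subtracting 3 column gaps of 16 leaves 805 for 4 columns, so d = 201.25 px.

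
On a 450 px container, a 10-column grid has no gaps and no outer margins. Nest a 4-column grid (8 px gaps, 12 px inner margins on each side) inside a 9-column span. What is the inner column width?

89.25 px

10c = 450 → c = 45 px.
9-column span = 9·45 = 405 px.
Inner content = 405 − 2·12 = 381 px.
381 − 3·8 = 357; ÷4 gives d = 89.25 px.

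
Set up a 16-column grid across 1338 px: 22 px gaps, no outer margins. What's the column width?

Subtracting 15 gaps of 22 leaves 1008 for 16 columns, so c = 63 px.

63 px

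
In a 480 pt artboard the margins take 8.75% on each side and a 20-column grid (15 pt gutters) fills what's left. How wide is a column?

5.55 pt

Margins: 8.75% × 480 = 42 pt each, so content = 480 − 84 = 396 pt.
20 columns + 19 gutters: 20c + 19·15 = 396.
20c = 396 − 285 = 111, so c = 5.55 pt.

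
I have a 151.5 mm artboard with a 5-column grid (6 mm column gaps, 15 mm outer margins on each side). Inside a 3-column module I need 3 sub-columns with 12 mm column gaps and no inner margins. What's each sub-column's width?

Inside the margins: 151.5 − 30 = 121.5 mm.
5 columns + 4 column gaps: 5c + 4·6 = 121.5.
5c = 121.5 − 24 = 97.5, so c = 19.5 mm.
3 columns plus 2 column gaps: 58.5 + 12 = 70.5 mm.
3 columns + 2 column gaps: 3d + 2·12 = 70.5.
3d = 70.5 − 24 = 46.5, so d = 15.5 mm.

15.5 mm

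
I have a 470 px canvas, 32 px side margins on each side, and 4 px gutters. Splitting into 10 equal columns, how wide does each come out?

Content width = 470 − 2·32 = 406 px.
406 − 9·4 = 370; ÷10 gives c = 37 px.

37 px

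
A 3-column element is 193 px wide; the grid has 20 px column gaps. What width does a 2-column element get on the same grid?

122 px

Subtracting 2 column gaps of 20 leaves 153 for 3 columns, so c = 51 px.
2 columns plus 1 column gap: 102 + 20 = 122 px.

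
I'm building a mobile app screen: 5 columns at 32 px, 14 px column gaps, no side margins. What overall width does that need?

Total width: 5·32 + 4·14 = 216 px.

216 px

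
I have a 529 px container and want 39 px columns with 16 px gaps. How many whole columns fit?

9 columns

Each extra column adds 39 + 16 = 55 px.
(529 + 16) / 55 = 9.91, so 9 columns fit.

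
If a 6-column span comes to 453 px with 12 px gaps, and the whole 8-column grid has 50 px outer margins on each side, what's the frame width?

708 px

Subtracting 5 gaps of 12 leaves 393 for 6 columns, so c = 65.5 px.
Total width: 2·50 + 8·65.5 + 7·12 = 708 px.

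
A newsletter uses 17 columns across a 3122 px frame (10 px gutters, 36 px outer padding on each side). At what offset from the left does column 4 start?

576 px

Subtract both margins: 3122 − 2·36 = 3050 px.
3050 − 16·10 = 2890; ÷17 gives c = 170 px.
Each column+gutter stride is 180 px; 3 of them past the 36 px margin is 36 + 540 = 576 px.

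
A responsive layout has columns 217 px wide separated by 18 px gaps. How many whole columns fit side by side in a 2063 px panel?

k columns need k·217 + (k−1)·18 = k·235 − 18.
k·235 − 18 ≤ 2063 → k ≤ 2081 / 235 ≈ 8.86, so k = 8.

8 columns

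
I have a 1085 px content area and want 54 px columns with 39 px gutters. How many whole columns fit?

k columns need k·54 + (k−1)·39 = k·93 − 39.
k·93 − 39 ≤ 1085 → k ≤ 1124 / 93 ≈ 12.09, so k = 12.

12 columns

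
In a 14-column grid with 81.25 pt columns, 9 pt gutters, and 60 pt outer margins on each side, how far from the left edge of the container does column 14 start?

Before column 14: the margin + 13 columns + 13 gutters.
Offset = 60 + 13·(81.25 + 9) = 60 + 1173.25 = 1233.25 pt.

1233.25 pt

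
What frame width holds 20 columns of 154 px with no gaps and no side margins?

3080 px

Frame = 20·154 = 3080 = 3080 px.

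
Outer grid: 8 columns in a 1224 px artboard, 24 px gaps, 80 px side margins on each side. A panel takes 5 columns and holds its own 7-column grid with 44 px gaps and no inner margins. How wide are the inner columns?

Subtract both margins: 1224 − 2·80 = 1064 px.
8 columns + 7 gaps: 8c + 7·24 = 1064.
8c = 1064 − 168 = 896, so c = 112 px.
5-column span = 5·112 + 4·24 = 656 px.
7d + 6·44 = 656 → 7d = 392 → d = 56 px.

56 px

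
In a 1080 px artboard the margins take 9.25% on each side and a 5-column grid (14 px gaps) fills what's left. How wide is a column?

Margins: 9.25% × 1080 = 99.9 px each, so content = 1080 − 199.8 = 880.2 px.
880.2 − 4·14 = 824.2; ÷5 gives c = 164.84 px.

164.84 px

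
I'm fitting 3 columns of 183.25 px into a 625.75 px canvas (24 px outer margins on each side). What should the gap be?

14 px

Content width = 625.75 − 2·24 = 577.75 px.
3 columns take 3·183.25 = 549.75 px; remaining 28 splits into 2 gaps.
g = 28 / 2 = 14 px.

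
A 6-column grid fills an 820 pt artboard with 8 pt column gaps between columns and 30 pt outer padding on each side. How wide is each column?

Inside the margins: 820 − 60 = 760 pt.
Subtracting 5 column gaps of 8 leaves 720 for 6 columns, so c = 120 pt.

120 pt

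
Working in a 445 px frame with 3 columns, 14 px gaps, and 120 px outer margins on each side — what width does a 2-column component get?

Content width = 445 − 2·120 = 205 px.
3 columns + 2 gaps: 3c + 2·14 = 205.
3c = 205 − 28 = 177, so c = 59 px.
Span of 2: 2·59 + 1·14 = 118 + 14 = 132 px.

132 px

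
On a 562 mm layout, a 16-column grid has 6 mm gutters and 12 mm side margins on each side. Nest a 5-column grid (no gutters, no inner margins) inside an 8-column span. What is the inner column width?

Take off 24 mm of margins, leaving 538 mm.
538 − 15·6 = 448; ÷16 gives c = 28 mm.
8 columns plus 7 gutters: 224 + 42 = 266 mm.
With no gutters, each column is 266/5 = 53.2 mm.

53.2 mm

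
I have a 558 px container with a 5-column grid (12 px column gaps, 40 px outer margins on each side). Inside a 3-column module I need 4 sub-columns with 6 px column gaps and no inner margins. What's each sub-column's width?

Outer content = 558 − 2·40 = 478 px.
5 columns + 4 column gaps: 5c + 4·12 = 478.
5c = 478 − 48 = 430, so c = 86 px.
Span of 3: 3·86 + 2·12 = 258 + 24 = 282 px.
4 columns + 3 column gaps: 4d + 3·6 = 282.
4d = 282 − 18 = 264, so d = 66 px.

66 px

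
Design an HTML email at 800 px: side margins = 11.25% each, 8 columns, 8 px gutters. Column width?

Each margin = 11.25% of 800 = 90 px; content = 800 − 2·90 = 620 px.
Subtracting 7 gutters of 8 leaves 564 for 8 columns, so c = 70.5 px.

70.5 px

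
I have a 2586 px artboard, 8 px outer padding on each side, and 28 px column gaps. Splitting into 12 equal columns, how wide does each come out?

Content width = 2586 − 2·8 = 2570 px.
Subtracting 11 column gaps of 28 leaves 2262 for 12 columns, so c = 188.5 px.

188.5 px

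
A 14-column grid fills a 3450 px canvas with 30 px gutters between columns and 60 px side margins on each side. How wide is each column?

Content width = 3450 − 2·60 = 3330 px.
3330 − 13·30 = 2940; ÷14 gives c = 210 px.

210 px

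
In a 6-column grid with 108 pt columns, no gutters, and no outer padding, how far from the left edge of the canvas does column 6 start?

540 pt

Each column+gutter stride is 108 pt; with no margin, 5 of them is 540 pt.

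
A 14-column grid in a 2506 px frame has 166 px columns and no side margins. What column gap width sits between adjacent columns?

14 px

14 columns take 14·166 = 2324 px; remaining 182 splits into 13 column gaps.
g = 182 / 13 = 14 px.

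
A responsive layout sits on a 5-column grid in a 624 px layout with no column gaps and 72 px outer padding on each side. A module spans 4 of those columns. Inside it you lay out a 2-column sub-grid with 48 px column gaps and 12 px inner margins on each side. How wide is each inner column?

156 px

Inside the margins: 624 − 144 = 480 px.
With no column gaps, each column is 480/5 = 96 px.
4-column span = 4·96 = 384 px.
Inner content = 384 − 2·12 = 360 px.
2 columns + 1 column gap: 2d + 1·48 = 360.
2d = 360 − 48 = 312, so d = 156 px.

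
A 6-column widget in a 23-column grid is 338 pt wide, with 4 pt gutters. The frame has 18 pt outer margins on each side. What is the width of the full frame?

1343 pt

6c + 5·4 = 338 → 6c = 318 → c = 53 pt.
Total width: 2·18 + 23·53 + 22·4 = 1343 pt.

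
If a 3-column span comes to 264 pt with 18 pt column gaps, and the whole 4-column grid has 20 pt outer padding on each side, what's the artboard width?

264 − 2·18 = 228; ÷3 gives c = 76 pt.
Adding margins, columns and gutters: 40 + 304 + 54 = 398 pt.

398 pt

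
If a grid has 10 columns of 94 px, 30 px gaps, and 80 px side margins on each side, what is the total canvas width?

Adding margins, columns and gutters: 160 + 940 + 270 = 1370 px.

1370 px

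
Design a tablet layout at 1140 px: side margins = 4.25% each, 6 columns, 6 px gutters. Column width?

168.85 px

1140 × (1 − 2·4.25%) = 1140 × 91.5% = 1043.1 px for the columns.
6c + 5·6 = 1043.1 → 6c = 1013.1 → c = 168.85 px.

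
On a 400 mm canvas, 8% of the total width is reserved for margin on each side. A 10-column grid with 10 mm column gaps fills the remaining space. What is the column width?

24.6 mm

Margins: 8% × 400 = 32 mm each, so content = 400 − 64 = 336 mm.
10 columns + 9 column gaps: 10c + 9·10 = 336.
10c = 336 − 90 = 246, so c = 24.6 mm.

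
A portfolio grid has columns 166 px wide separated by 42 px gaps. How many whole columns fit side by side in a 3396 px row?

16 columns

k columns need k·166 + (k−1)·42 = k·208 − 42.
k·208 − 42 ≤ 3396 → k ≤ 3438 / 208 ≈ 16.53, so k = 16.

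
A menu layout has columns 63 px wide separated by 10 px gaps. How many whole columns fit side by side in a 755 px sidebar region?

10 columns: 10·63 + 9·10 = 720 px ≤ 755.
11 columns: 793 px > 755. So 10.

10 columns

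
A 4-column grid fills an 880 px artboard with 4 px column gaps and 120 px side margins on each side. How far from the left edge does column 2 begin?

281 px

Content = 880 − 2·120 = 640 px.
Subtracting 3 column gaps of 4 leaves 628 for 4 columns, so c = 157 px.
Column 2 starts at margin + 1·(column + gutter) = 120 + 1·161 = 281 px.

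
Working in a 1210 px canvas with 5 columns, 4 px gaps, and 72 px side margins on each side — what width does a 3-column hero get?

Take off 144 px of margins, leaving 1066 px.
Subtracting 4 gaps of 4 leaves 1050 for 5 columns, so c = 210 px.
3-column span = 3·210 + 2·4 = 638 px.

638 px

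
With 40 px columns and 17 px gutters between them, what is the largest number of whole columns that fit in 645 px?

11 columns

k columns need k·40 + (k−1)·17 = k·57 − 17.
k·57 − 17 ≤ 645 → k ≤ 662 / 57 ≈ 11.61, so k = 11.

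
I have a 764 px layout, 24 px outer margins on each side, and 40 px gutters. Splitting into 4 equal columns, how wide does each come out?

Take off 48 px of margins, leaving 716 px.
4 columns + 3 gutters: 4c + 3·40 = 716.
4c = 716 − 120 = 596, so c = 149 px.

149 px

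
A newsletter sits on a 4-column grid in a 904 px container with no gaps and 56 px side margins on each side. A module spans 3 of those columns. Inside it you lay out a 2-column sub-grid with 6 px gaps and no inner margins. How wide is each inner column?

294 px

Outer content = 904 − 2·56 = 792 px.
4c = 792 → c = 198 px.
3-column span = 3·198 = 594 px.
594 − 1·6 = 588; ÷2 gives d = 294 px.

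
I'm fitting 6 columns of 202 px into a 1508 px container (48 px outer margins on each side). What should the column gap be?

40 px

Content width = 1508 − 2·48 = 1412 px.
6 columns take 6·202 = 1212 px; remaining 200 splits into 5 column gaps.
g = 200 / 5 = 40 px.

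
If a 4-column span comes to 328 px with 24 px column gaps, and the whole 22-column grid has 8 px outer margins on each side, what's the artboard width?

4c + 3·24 = 328 → 4c = 256 → c = 64 px.
Artboard = 2·8 + 22·64 + 21·24 = 16 + 1408 + 504 = 1928 px.

1928 px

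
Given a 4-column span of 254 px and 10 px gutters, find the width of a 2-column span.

4c + 3·10 = 254 → 4c = 224 → c = 56 px.
2-column span = 2·56 + 1·10 = 122 px.

122 px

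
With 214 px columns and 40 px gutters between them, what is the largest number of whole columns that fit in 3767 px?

14 columns: 14·214 + 13·40 = 3516 px ≤ 3767.
15 columns: 3770 px > 3767. So 14.

14 columns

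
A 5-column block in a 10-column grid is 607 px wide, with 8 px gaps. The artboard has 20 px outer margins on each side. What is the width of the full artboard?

607 − 4·8 = 575; ÷5 gives c = 115 px.
Adding margins, columns and gutters: 40 + 1150 + 72 = 1262 px.

1262 px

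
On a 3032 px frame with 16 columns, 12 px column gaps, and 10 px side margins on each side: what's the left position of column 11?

Inside the margins: 3032 − 20 = 3012 px.
16 columns + 15 column gaps: 16c + 15·12 = 3012.
16c = 3012 − 180 = 2832, so c = 177 px.
Each column+gutter stride is 189 px; 10 of them past the 10 px margin is 10 + 1890 = 1900 px.

1900 px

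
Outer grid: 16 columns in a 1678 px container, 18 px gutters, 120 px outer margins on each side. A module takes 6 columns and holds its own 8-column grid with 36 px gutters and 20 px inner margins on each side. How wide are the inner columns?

29.5 px

Inside the margins: 1678 − 240 = 1438 px.
1438 − 15·18 = 1168; ÷16 gives c = 73 px.
6 columns plus 5 gutters: 438 + 90 = 528 px.
Inner content = 528 − 2·20 = 488 px.
488 − 7·36 = 236; ÷8 gives d = 29.5 px.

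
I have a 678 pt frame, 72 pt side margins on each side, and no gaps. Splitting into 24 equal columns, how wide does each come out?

22.25 pt

Take off 144 pt of margins, leaving 534 pt.
534 / 24 = 22.25 pt per column.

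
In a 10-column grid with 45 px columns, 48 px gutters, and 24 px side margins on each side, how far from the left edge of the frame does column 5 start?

Column 5 starts at margin + 4·(column + gutter) = 24 + 4·93 = 396 px.

396 px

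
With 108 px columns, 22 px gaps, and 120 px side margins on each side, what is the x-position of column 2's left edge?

250 px

Before column 2: the margin + 1 column + 1 gap.
Offset = 120 + 1·(108 + 22) = 120 + 130 = 250 px.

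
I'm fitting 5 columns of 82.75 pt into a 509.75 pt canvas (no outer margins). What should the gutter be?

5 columns take 5·82.75 = 413.75 pt; remaining 96 splits into 4 gutters.
g = 96 / 4 = 24 pt.

24 pt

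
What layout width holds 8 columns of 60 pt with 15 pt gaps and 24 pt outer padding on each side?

633 pt

Layout = 2·24 + 8·60 + 7·15 = 48 + 480 + 105 = 633 pt.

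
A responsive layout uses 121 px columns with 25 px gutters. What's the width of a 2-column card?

267 px

Span of 2: 2·121 + 1·25 = 242 + 25 = 267 px.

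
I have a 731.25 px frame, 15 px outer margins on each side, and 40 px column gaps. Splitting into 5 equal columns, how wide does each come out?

108.25 px

Inside the margins: 731.25 − 30 = 701.25 px.
5c + 4·40 = 701.25 → 5c = 541.25 → c = 108.25 px.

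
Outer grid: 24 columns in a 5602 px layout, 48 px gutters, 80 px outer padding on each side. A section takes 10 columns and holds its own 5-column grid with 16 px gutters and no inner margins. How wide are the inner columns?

435.1 px

Inside the margins: 5602 − 160 = 5442 px.
5442 − 23·48 = 4338; ÷24 gives c = 180.75 px.
Span of 10: 10·180.75 + 9·48 = 1807.5 + 432 = 2239.5 px.
5 columns + 4 gutters: 5d + 4·16 = 2239.5.
5d = 2239.5 − 64 = 2175.5, so d = 435.1 px.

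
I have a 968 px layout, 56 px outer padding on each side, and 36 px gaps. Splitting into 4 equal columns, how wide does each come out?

Subtract both margins: 968 − 2·56 = 856 px.
4 columns + 3 gaps: 4c + 3·36 = 856.
4c = 856 − 108 = 748, so c = 187 px.

187 px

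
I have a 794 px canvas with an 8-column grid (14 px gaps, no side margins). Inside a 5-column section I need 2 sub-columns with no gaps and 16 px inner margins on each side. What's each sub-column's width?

Subtracting 7 gaps of 14 leaves 696 for 8 columns, so c = 87 px.
Span of 5: 5·87 + 4·14 = 435 + 56 = 491 px.
Inner content = 491 − 2·16 = 459 px.
With no gaps, each column is 459/2 = 229.5 px.

229.5 px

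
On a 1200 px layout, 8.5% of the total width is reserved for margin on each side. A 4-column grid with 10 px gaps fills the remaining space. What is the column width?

Margins: 8.5% × 1200 = 102 px each, so content = 1200 − 204 = 996 px.
Subtracting 3 gaps of 10 leaves 966 for 4 columns, so c = 241.5 px.

241.5 px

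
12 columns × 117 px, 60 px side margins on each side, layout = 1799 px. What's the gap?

Inside the margins: 1799 − 120 = 1679 px.
12·117 + 11g = 1679 → 11g = 275 → g = 25 px.

25 px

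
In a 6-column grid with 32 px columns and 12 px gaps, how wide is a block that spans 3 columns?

120 px

3 columns plus 2 gaps: 96 + 24 = 120 px.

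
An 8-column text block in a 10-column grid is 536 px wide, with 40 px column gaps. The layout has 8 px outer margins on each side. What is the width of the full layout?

Subtracting 7 column gaps of 40 leaves 256 for 8 columns, so c = 32 px.
Adding margins, columns and gutters: 16 + 320 + 360 = 696 px.

696 px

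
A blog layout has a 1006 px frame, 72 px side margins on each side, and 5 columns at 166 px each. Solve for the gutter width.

Inside the margins: 1006 − 144 = 862 px.
5·166 + 4g = 862 → 4g = 32 → g = 8 px.

8 px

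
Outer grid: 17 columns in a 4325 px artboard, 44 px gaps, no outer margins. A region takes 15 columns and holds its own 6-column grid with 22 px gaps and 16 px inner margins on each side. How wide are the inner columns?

611.5 px

4325 − 16·44 = 3621; ÷17 gives c = 213 px.
Span of 15: 15·213 + 14·44 = 3195 + 616 = 3811 px.
Inner content = 3811 − 2·16 = 3779 px.
6d + 5·22 = 3779 → 6d = 3669 → d = 611.5 px.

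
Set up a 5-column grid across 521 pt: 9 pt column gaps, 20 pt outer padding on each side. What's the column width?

89 pt

Take off 40 pt of margins, leaving 481 pt.
Subtracting 4 column gaps of 9 leaves 445 for 5 columns, so c = 89 pt.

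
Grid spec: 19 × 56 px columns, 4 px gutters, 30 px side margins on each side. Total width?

Adding margins, columns and gutters: 60 + 1064 + 72 = 1196 px.

1196 px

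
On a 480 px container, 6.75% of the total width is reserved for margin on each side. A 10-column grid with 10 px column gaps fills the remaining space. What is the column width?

32.52 px

480 × (1 − 2·6.75%) = 480 × 86.5% = 415.2 px for the columns.
415.2 − 9·10 = 325.2; ÷10 gives c = 32.52 px.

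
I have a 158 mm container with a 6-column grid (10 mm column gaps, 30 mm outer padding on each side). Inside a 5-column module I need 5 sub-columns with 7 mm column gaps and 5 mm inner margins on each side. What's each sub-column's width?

Subtract both margins: 158 − 2·30 = 98 mm.
6c + 5·10 = 98 → 6c = 48 → c = 8 mm.
5 columns plus 4 column gaps: 40 + 40 = 80 mm.
Inner content = 80 − 2·5 = 70 mm.
5d + 4·7 = 70 → 5d = 42 → d = 8.4 mm.

8.4 mm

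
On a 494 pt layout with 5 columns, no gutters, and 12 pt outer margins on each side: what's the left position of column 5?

388 pt

Take off 24 pt of margins, leaving 470 pt.
With no gutters, each column is 470/5 = 94 pt.
Each column+gutter stride is 94 pt; 4 of them past the 12 pt margin is 12 + 376 = 388 pt.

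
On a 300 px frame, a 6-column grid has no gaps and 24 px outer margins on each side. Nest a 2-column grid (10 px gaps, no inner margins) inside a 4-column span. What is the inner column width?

79 px

Take off 48 px of margins, leaving 252 px.
6c = 252 → c = 42 px.
With no gaps, 4 columns span 4·42 = 168 px.
Subtracting 1 gap of 10 leaves 158 for 2 columns, so d = 79 px.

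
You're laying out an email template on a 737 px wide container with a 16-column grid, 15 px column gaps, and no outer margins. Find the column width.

32 px

16c + 15·15 = 737 → 16c = 512 → c = 32 px.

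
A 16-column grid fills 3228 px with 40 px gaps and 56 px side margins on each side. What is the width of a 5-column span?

Take off 112 px of margins, leaving 3116 px.
16c + 15·40 = 3116 → 16c = 2516 → c = 157.25 px.
Span of 5: 5·157.25 + 4·40 = 786.25 + 160 = 946.25 px.

946.25 px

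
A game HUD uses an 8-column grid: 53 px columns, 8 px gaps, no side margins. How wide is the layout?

Total width: 8·53 + 7·8 = 480 px.

480 px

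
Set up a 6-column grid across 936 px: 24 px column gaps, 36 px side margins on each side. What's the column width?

Inside the margins: 936 − 72 = 864 px.
864 − 5·24 = 744; ÷6 gives c = 124 px.

124 px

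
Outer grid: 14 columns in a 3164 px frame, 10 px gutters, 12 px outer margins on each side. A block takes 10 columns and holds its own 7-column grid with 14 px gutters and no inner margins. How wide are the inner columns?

308 px

Outer content = 3164 − 2·12 = 3140 px.
Subtracting 13 gutters of 10 leaves 3010 for 14 columns, so c = 215 px.
Span of 10: 10·215 + 9·10 = 2150 + 90 = 2240 px.
7d + 6·14 = 2240 → 7d = 2156 → d = 308 px.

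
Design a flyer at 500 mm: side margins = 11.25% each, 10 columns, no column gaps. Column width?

38.75 mm

Margins: 11.25% × 500 = 56.25 mm each, so content = 500 − 112.5 = 387.5 mm.
10c = 387.5 → c = 38.75 mm.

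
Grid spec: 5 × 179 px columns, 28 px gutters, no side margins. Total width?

Artboard = 5·179 + 4·28 = 895 + 112 = 1007 px.

1007 px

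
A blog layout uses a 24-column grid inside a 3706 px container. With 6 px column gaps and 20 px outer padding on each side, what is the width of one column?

147 px

Content width = 3706 − 2·20 = 3666 px.
24 columns + 23 column gaps: 24c + 23·6 = 3666.
24c = 3666 − 138 = 3528, so c = 147 px.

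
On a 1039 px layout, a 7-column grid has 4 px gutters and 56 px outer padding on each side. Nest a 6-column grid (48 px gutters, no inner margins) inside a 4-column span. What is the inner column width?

Outer content = 1039 − 2·56 = 927 px.
7c + 6·4 = 927 → 7c = 903 → c = 129 px.
4-column span = 4·129 + 3·4 = 528 px.
Subtracting 5 gutters of 48 leaves 288 for 6 columns, so d = 48 px.

48 px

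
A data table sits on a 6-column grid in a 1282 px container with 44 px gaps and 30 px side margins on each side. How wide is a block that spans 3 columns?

Take off 60 px of margins, leaving 1222 px.
6c + 5·44 = 1222 → 6c = 1002 → c = 167 px.
3 columns plus 2 gaps: 501 + 88 = 589 px.

589 px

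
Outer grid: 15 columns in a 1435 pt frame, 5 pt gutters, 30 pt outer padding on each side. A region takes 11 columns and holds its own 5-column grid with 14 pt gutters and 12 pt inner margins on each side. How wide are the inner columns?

Take off 60 pt of margins, leaving 1375 pt.
Subtracting 14 gutters of 5 leaves 1305 for 15 columns, so c = 87 pt.
11 columns plus 10 gutters: 957 + 50 = 1007 pt.
Inner content = 1007 − 2·12 = 983 pt.
5 columns + 4 gutters: 5d + 4·14 = 983.
5d = 983 − 56 = 927, so d = 185.4 pt.

185.4 pt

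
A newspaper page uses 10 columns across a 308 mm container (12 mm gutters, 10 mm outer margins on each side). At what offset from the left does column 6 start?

Inside the margins: 308 − 20 = 288 mm.
288 − 9·12 = 180; ÷10 gives c = 18 mm.
Each column+gutter stride is 30 mm; 5 of them past the 10 mm margin is 10 + 150 = 160 mm.

160 mm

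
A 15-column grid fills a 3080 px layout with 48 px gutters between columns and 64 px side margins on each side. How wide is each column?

Take off 128 px of margins, leaving 2952 px.
2952 − 14·48 = 2280; ÷15 gives c = 152 px.

152 px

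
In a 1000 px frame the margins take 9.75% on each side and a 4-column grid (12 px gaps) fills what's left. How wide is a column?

192.25 px

1000 × (1 − 2·9.75%) = 1000 × 80.5% = 805 px for the columns.
805 − 3·12 = 769; ÷4 gives c = 192.25 px.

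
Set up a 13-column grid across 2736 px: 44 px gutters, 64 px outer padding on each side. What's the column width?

Subtract both margins: 2736 − 2·64 = 2608 px.
2608 − 12·44 = 2080; ÷13 gives c = 160 px.

160 px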